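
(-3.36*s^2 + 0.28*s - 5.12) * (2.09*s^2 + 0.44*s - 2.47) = -7.0224*s^4 - 0.8932*s^3 - 2.2784*s^2 - 2.9444*s + 12.6464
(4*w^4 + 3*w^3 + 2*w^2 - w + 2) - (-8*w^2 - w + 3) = 4*w^4 + 3*w^3 + 10*w^2 - 1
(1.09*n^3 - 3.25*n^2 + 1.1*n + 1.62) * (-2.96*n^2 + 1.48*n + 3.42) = -3.2264*n^5 + 11.2332*n^4 - 4.3382*n^3 - 14.2822*n^2 + 6.1596*n + 5.5404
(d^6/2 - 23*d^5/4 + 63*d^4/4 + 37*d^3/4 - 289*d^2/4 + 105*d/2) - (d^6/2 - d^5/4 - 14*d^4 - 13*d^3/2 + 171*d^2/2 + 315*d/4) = -11*d^5/2 + 119*d^4/4 + 63*d^3/4 - 631*d^2/4 - 105*d/4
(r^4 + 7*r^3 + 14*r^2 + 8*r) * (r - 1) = r^5 + 6*r^4 + 7*r^3 - 6*r^2 - 8*r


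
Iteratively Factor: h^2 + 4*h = (h)*(h + 4)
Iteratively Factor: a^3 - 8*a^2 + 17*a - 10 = (a - 2)*(a^2 - 6*a + 5) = (a - 2)*(a - 1)*(a - 5)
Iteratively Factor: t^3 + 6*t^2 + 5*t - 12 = (t - 1)*(t^2 + 7*t + 12) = (t - 1)*(t + 4)*(t + 3)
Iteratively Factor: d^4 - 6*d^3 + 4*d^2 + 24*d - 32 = (d - 2)*(d^3 - 4*d^2 - 4*d + 16) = (d - 4)*(d - 2)*(d^2 - 4) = (d - 4)*(d - 2)*(d + 2)*(d - 2)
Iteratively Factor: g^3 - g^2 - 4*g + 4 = (g - 1)*(g^2 - 4) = (g - 1)*(g + 2)*(g - 2)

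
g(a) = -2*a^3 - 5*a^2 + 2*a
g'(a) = -6*a^2 - 10*a + 2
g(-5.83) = 214.71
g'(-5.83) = -143.63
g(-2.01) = -7.98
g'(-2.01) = -2.14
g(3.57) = -147.58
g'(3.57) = -110.17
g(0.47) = -0.37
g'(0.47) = -4.03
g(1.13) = -7.01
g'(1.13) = -16.96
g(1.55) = -16.36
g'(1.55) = -27.92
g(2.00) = -32.00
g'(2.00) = -42.00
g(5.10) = -385.15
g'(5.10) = -205.06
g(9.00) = -1845.00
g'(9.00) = -574.00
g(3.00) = -93.00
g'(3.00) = -82.00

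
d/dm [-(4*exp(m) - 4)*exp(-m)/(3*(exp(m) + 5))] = 4*(exp(2*m) - 2*exp(m) - 5)*exp(-m)/(3*(exp(2*m) + 10*exp(m) + 25))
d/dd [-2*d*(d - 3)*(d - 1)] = -6*d^2 + 16*d - 6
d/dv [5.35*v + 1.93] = 5.35000000000000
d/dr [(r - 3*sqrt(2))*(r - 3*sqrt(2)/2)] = 2*r - 9*sqrt(2)/2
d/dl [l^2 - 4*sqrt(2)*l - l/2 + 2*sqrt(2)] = 2*l - 4*sqrt(2) - 1/2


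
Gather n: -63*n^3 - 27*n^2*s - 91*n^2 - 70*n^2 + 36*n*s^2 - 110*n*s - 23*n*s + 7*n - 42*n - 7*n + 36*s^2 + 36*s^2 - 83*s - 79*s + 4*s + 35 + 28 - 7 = -63*n^3 + n^2*(-27*s - 161) + n*(36*s^2 - 133*s - 42) + 72*s^2 - 158*s + 56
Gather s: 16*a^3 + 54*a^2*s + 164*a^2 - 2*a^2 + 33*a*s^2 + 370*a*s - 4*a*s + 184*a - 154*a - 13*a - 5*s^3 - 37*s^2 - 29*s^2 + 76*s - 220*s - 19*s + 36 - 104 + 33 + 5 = 16*a^3 + 162*a^2 + 17*a - 5*s^3 + s^2*(33*a - 66) + s*(54*a^2 + 366*a - 163) - 30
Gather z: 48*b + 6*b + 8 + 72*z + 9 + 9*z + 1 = 54*b + 81*z + 18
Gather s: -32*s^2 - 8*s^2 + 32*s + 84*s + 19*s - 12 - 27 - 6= -40*s^2 + 135*s - 45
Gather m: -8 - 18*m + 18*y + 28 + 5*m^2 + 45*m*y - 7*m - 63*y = 5*m^2 + m*(45*y - 25) - 45*y + 20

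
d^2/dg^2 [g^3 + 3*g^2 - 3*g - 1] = 6*g + 6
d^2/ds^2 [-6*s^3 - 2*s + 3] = -36*s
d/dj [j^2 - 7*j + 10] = 2*j - 7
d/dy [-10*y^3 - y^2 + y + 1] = -30*y^2 - 2*y + 1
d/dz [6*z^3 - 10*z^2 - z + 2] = 18*z^2 - 20*z - 1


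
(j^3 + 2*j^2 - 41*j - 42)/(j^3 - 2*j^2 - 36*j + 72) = (j^2 + 8*j + 7)/(j^2 + 4*j - 12)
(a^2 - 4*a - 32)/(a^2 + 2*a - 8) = (a - 8)/(a - 2)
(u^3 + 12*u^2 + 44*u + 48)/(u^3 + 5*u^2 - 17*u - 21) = (u^3 + 12*u^2 + 44*u + 48)/(u^3 + 5*u^2 - 17*u - 21)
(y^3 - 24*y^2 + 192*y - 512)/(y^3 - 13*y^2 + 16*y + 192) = (y - 8)/(y + 3)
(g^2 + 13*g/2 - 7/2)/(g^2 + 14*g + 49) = (g - 1/2)/(g + 7)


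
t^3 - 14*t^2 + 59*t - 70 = (t - 7)*(t - 5)*(t - 2)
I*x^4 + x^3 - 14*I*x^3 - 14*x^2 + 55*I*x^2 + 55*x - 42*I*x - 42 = (x - 7)*(x - 6)*(x - I)*(I*x - I)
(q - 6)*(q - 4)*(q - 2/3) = q^3 - 32*q^2/3 + 92*q/3 - 16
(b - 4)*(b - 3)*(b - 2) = b^3 - 9*b^2 + 26*b - 24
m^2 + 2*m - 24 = (m - 4)*(m + 6)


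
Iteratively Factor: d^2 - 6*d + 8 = (d - 4)*(d - 2)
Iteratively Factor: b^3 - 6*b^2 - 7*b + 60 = (b - 5)*(b^2 - b - 12) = (b - 5)*(b + 3)*(b - 4)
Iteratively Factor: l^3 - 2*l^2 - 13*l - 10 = (l + 2)*(l^2 - 4*l - 5) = (l - 5)*(l + 2)*(l + 1)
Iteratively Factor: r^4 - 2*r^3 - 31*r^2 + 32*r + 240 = (r - 4)*(r^3 + 2*r^2 - 23*r - 60) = (r - 4)*(r + 4)*(r^2 - 2*r - 15) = (r - 5)*(r - 4)*(r + 4)*(r + 3)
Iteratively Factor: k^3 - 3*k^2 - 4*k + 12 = (k - 3)*(k^2 - 4) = (k - 3)*(k + 2)*(k - 2)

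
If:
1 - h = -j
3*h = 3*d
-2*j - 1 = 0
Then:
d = 1/2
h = 1/2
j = -1/2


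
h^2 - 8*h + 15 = (h - 5)*(h - 3)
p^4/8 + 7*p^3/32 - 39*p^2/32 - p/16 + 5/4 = (p/4 + 1)*(p/2 + 1/2)*(p - 2)*(p - 5/4)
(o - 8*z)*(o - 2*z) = o^2 - 10*o*z + 16*z^2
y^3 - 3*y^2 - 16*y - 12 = (y - 6)*(y + 1)*(y + 2)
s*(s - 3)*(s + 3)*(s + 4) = s^4 + 4*s^3 - 9*s^2 - 36*s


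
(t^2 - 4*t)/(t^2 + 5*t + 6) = t*(t - 4)/(t^2 + 5*t + 6)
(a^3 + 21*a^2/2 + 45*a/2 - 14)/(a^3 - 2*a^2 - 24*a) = (2*a^2 + 13*a - 7)/(2*a*(a - 6))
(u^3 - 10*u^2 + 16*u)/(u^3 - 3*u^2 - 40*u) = (u - 2)/(u + 5)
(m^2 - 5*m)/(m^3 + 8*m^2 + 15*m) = (m - 5)/(m^2 + 8*m + 15)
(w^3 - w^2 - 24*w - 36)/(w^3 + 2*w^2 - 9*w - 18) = (w - 6)/(w - 3)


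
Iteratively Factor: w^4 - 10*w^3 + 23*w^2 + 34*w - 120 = (w - 5)*(w^3 - 5*w^2 - 2*w + 24) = (w - 5)*(w - 4)*(w^2 - w - 6) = (w - 5)*(w - 4)*(w + 2)*(w - 3)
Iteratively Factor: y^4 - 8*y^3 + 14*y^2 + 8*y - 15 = (y + 1)*(y^3 - 9*y^2 + 23*y - 15) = (y - 3)*(y + 1)*(y^2 - 6*y + 5) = (y - 5)*(y - 3)*(y + 1)*(y - 1)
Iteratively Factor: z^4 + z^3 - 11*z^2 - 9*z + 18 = (z + 3)*(z^3 - 2*z^2 - 5*z + 6) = (z - 1)*(z + 3)*(z^2 - z - 6) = (z - 3)*(z - 1)*(z + 3)*(z + 2)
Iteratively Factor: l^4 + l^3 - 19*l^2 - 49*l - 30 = (l + 3)*(l^3 - 2*l^2 - 13*l - 10) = (l + 2)*(l + 3)*(l^2 - 4*l - 5) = (l - 5)*(l + 2)*(l + 3)*(l + 1)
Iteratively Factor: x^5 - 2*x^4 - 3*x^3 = (x)*(x^4 - 2*x^3 - 3*x^2) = x^2*(x^3 - 2*x^2 - 3*x) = x^2*(x + 1)*(x^2 - 3*x) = x^2*(x - 3)*(x + 1)*(x)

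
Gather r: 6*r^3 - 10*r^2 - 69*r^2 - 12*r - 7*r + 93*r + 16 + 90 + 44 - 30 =6*r^3 - 79*r^2 + 74*r + 120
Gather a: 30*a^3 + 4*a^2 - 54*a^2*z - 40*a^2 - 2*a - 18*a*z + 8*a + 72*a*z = 30*a^3 + a^2*(-54*z - 36) + a*(54*z + 6)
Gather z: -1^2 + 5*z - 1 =5*z - 2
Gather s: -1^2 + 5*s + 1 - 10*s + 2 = 2 - 5*s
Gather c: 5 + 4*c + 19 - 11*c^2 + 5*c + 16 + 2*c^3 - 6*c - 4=2*c^3 - 11*c^2 + 3*c + 36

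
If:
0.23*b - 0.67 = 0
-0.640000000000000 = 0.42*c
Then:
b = 2.91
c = -1.52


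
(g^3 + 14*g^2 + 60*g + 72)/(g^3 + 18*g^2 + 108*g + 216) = (g + 2)/(g + 6)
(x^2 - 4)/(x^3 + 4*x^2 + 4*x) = (x - 2)/(x*(x + 2))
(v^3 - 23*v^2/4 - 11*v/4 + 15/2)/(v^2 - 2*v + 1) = (4*v^2 - 19*v - 30)/(4*(v - 1))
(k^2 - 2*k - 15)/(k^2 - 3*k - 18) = (k - 5)/(k - 6)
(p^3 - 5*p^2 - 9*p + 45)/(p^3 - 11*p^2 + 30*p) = (p^2 - 9)/(p*(p - 6))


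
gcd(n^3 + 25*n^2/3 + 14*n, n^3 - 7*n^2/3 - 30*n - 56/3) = 1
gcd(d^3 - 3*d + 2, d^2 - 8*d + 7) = d - 1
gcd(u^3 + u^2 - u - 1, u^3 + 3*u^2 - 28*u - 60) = 1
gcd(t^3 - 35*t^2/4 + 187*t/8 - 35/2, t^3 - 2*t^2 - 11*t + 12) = t - 4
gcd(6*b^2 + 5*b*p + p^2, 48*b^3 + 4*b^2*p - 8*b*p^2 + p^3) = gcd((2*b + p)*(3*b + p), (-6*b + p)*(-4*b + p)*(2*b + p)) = 2*b + p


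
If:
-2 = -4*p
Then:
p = 1/2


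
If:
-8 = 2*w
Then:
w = -4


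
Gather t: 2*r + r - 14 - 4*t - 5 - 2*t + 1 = 3*r - 6*t - 18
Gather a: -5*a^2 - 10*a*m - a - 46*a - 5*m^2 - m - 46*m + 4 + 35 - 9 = -5*a^2 + a*(-10*m - 47) - 5*m^2 - 47*m + 30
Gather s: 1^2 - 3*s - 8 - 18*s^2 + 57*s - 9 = -18*s^2 + 54*s - 16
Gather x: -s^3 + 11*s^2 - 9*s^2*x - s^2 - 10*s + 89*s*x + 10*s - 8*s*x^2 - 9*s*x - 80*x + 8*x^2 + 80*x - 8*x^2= -s^3 + 10*s^2 - 8*s*x^2 + x*(-9*s^2 + 80*s)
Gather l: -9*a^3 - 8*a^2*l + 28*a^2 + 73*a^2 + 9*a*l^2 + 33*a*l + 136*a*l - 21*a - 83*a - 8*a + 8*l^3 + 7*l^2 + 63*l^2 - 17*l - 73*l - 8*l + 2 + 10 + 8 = -9*a^3 + 101*a^2 - 112*a + 8*l^3 + l^2*(9*a + 70) + l*(-8*a^2 + 169*a - 98) + 20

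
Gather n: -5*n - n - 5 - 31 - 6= -6*n - 42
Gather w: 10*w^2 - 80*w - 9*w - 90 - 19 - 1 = 10*w^2 - 89*w - 110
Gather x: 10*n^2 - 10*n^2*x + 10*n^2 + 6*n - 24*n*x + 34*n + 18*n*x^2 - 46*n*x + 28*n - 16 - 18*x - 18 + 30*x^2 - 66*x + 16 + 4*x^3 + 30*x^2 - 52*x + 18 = 20*n^2 + 68*n + 4*x^3 + x^2*(18*n + 60) + x*(-10*n^2 - 70*n - 136)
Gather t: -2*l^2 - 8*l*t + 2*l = -2*l^2 - 8*l*t + 2*l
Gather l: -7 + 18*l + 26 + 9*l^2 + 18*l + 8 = 9*l^2 + 36*l + 27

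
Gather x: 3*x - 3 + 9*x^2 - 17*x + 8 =9*x^2 - 14*x + 5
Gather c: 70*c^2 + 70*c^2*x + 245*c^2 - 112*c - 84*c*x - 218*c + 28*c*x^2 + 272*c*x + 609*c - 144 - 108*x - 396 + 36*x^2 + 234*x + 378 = c^2*(70*x + 315) + c*(28*x^2 + 188*x + 279) + 36*x^2 + 126*x - 162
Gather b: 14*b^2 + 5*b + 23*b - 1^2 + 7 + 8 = 14*b^2 + 28*b + 14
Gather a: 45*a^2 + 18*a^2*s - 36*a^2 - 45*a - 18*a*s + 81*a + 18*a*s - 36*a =a^2*(18*s + 9)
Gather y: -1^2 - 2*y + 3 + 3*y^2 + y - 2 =3*y^2 - y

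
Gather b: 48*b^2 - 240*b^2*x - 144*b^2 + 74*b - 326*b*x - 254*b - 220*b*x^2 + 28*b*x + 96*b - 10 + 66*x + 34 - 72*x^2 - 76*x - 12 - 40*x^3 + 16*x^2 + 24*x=b^2*(-240*x - 96) + b*(-220*x^2 - 298*x - 84) - 40*x^3 - 56*x^2 + 14*x + 12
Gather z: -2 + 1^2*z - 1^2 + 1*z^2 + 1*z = z^2 + 2*z - 3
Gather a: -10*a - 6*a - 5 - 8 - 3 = -16*a - 16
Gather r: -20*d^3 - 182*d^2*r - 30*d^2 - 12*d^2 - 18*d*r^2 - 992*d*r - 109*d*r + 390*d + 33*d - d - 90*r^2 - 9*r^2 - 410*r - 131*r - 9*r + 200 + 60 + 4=-20*d^3 - 42*d^2 + 422*d + r^2*(-18*d - 99) + r*(-182*d^2 - 1101*d - 550) + 264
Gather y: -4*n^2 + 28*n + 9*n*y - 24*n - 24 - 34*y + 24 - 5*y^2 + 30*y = -4*n^2 + 4*n - 5*y^2 + y*(9*n - 4)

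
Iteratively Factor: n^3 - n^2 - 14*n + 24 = (n - 2)*(n^2 + n - 12) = (n - 2)*(n + 4)*(n - 3)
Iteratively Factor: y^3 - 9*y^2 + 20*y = (y - 4)*(y^2 - 5*y) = y*(y - 4)*(y - 5)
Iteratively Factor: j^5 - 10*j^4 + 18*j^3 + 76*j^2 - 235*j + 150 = (j - 5)*(j^4 - 5*j^3 - 7*j^2 + 41*j - 30) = (j - 5)^2*(j^3 - 7*j + 6) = (j - 5)^2*(j + 3)*(j^2 - 3*j + 2) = (j - 5)^2*(j - 2)*(j + 3)*(j - 1)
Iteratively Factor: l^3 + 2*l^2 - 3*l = (l - 1)*(l^2 + 3*l) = (l - 1)*(l + 3)*(l)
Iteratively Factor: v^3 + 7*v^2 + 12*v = (v)*(v^2 + 7*v + 12) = v*(v + 3)*(v + 4)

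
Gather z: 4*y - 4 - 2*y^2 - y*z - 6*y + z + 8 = -2*y^2 - 2*y + z*(1 - y) + 4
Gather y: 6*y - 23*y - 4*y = -21*y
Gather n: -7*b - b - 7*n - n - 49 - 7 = -8*b - 8*n - 56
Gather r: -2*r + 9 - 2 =7 - 2*r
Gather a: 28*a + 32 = 28*a + 32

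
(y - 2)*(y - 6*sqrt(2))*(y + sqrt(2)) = y^3 - 5*sqrt(2)*y^2 - 2*y^2 - 12*y + 10*sqrt(2)*y + 24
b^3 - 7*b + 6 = (b - 2)*(b - 1)*(b + 3)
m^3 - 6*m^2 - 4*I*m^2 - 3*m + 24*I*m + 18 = (m - 6)*(m - 3*I)*(m - I)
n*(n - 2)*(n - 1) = n^3 - 3*n^2 + 2*n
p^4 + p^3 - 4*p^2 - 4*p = p*(p - 2)*(p + 1)*(p + 2)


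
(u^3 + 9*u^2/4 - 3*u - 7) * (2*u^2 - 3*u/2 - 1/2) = 2*u^5 + 3*u^4 - 79*u^3/8 - 85*u^2/8 + 12*u + 7/2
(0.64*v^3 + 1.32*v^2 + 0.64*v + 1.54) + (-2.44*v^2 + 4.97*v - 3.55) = 0.64*v^3 - 1.12*v^2 + 5.61*v - 2.01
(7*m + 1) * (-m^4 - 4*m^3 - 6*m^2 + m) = -7*m^5 - 29*m^4 - 46*m^3 + m^2 + m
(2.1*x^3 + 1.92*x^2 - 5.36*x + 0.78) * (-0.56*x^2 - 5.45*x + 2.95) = -1.176*x^5 - 12.5202*x^4 - 1.2674*x^3 + 34.4392*x^2 - 20.063*x + 2.301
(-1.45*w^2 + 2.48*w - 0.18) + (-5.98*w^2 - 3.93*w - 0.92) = -7.43*w^2 - 1.45*w - 1.1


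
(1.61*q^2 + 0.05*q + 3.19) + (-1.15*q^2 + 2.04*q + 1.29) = 0.46*q^2 + 2.09*q + 4.48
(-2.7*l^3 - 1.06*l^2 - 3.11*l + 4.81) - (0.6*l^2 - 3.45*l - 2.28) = -2.7*l^3 - 1.66*l^2 + 0.34*l + 7.09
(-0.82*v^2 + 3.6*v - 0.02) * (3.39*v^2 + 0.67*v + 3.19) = -2.7798*v^4 + 11.6546*v^3 - 0.271599999999999*v^2 + 11.4706*v - 0.0638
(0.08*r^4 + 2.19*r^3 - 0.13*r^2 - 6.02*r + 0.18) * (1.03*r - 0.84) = 0.0824*r^5 + 2.1885*r^4 - 1.9735*r^3 - 6.0914*r^2 + 5.2422*r - 0.1512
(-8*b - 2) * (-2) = 16*b + 4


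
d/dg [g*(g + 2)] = 2*g + 2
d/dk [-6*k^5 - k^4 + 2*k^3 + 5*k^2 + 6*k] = -30*k^4 - 4*k^3 + 6*k^2 + 10*k + 6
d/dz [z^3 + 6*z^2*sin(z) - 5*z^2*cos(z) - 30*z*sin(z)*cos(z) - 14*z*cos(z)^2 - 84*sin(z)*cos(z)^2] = 5*z^2*sin(z) + 6*z^2*cos(z) + 3*z^2 + 12*z*sin(z) + 14*z*sin(2*z) - 10*z*cos(z) - 30*z*cos(2*z) - 15*sin(2*z) - 21*cos(z) - 7*cos(2*z) - 63*cos(3*z) - 7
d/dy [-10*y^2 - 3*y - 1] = -20*y - 3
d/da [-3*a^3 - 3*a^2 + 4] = 3*a*(-3*a - 2)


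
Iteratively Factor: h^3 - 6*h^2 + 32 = (h + 2)*(h^2 - 8*h + 16) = (h - 4)*(h + 2)*(h - 4)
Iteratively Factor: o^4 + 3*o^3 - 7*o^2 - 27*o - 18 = (o - 3)*(o^3 + 6*o^2 + 11*o + 6) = (o - 3)*(o + 2)*(o^2 + 4*o + 3) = (o - 3)*(o + 1)*(o + 2)*(o + 3)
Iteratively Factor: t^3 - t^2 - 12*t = (t - 4)*(t^2 + 3*t) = t*(t - 4)*(t + 3)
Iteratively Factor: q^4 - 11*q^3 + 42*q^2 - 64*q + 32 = (q - 2)*(q^3 - 9*q^2 + 24*q - 16) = (q - 4)*(q - 2)*(q^2 - 5*q + 4) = (q - 4)*(q - 2)*(q - 1)*(q - 4)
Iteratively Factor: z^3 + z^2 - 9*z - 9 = (z - 3)*(z^2 + 4*z + 3) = (z - 3)*(z + 1)*(z + 3)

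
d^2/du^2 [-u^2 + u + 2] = -2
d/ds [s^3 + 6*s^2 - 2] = 3*s*(s + 4)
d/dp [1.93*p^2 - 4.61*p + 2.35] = 3.86*p - 4.61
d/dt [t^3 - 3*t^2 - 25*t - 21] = 3*t^2 - 6*t - 25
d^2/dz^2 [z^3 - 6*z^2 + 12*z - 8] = 6*z - 12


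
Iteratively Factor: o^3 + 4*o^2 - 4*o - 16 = (o + 2)*(o^2 + 2*o - 8) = (o + 2)*(o + 4)*(o - 2)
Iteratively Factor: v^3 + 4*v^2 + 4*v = (v)*(v^2 + 4*v + 4) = v*(v + 2)*(v + 2)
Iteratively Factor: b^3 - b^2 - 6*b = (b + 2)*(b^2 - 3*b) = (b - 3)*(b + 2)*(b)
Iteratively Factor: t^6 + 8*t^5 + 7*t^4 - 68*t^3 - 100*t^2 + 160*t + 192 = (t - 2)*(t^5 + 10*t^4 + 27*t^3 - 14*t^2 - 128*t - 96) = (t - 2)^2*(t^4 + 12*t^3 + 51*t^2 + 88*t + 48) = (t - 2)^2*(t + 3)*(t^3 + 9*t^2 + 24*t + 16) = (t - 2)^2*(t + 3)*(t + 4)*(t^2 + 5*t + 4) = (t - 2)^2*(t + 1)*(t + 3)*(t + 4)*(t + 4)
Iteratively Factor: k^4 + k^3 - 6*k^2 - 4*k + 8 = (k + 2)*(k^3 - k^2 - 4*k + 4) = (k - 2)*(k + 2)*(k^2 + k - 2) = (k - 2)*(k + 2)^2*(k - 1)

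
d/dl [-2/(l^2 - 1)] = 4*l/(l^2 - 1)^2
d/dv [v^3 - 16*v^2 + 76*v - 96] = 3*v^2 - 32*v + 76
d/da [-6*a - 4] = -6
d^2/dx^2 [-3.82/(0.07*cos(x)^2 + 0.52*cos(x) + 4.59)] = (0.074872*(1 - cos(x)^2)^2 + 0.417144*cos(x)^3 - 3.8391*cos(x)^2 - 9.951864*cos(x) + 0.314004)/(0.07*cos(x)^2 + 0.52*cos(x) + 4.59)^3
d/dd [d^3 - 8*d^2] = d*(3*d - 16)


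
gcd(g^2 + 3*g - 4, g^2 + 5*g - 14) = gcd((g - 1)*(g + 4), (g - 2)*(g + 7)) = 1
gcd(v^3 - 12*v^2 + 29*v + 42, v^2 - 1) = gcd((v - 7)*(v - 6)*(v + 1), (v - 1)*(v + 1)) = v + 1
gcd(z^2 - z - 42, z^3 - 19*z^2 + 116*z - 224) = z - 7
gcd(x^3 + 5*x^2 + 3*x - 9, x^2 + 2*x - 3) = x^2 + 2*x - 3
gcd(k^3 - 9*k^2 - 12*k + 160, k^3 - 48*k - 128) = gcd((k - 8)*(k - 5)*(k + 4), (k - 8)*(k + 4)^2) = k^2 - 4*k - 32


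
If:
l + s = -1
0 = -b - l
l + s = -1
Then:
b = s + 1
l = -s - 1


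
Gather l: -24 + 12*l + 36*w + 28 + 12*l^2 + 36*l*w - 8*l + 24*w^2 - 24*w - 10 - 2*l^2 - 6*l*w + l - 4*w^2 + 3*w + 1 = 10*l^2 + l*(30*w + 5) + 20*w^2 + 15*w - 5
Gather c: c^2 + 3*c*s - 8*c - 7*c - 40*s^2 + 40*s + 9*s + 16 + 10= c^2 + c*(3*s - 15) - 40*s^2 + 49*s + 26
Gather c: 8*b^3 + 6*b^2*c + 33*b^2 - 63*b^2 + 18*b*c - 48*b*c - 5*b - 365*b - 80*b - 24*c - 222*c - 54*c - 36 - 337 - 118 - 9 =8*b^3 - 30*b^2 - 450*b + c*(6*b^2 - 30*b - 300) - 500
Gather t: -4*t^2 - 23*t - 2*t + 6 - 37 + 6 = -4*t^2 - 25*t - 25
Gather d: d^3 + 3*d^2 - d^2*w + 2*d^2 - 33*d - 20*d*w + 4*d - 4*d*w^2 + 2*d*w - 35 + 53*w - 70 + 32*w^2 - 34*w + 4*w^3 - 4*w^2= d^3 + d^2*(5 - w) + d*(-4*w^2 - 18*w - 29) + 4*w^3 + 28*w^2 + 19*w - 105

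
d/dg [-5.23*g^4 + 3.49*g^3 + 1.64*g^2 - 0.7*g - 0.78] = -20.92*g^3 + 10.47*g^2 + 3.28*g - 0.7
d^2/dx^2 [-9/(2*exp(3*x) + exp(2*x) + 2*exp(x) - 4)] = 18*(-4*(3*exp(2*x) + exp(x) + 1)^2*exp(x) + (9*exp(2*x) + 2*exp(x) + 1)*(2*exp(3*x) + exp(2*x) + 2*exp(x) - 4))*exp(x)/(2*exp(3*x) + exp(2*x) + 2*exp(x) - 4)^3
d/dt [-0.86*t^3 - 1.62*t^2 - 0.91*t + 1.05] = -2.58*t^2 - 3.24*t - 0.91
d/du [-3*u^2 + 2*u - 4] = 2 - 6*u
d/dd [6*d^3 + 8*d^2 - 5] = 2*d*(9*d + 8)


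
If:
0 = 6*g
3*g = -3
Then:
No Solution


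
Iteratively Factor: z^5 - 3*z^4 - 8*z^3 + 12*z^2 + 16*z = (z + 1)*(z^4 - 4*z^3 - 4*z^2 + 16*z) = z*(z + 1)*(z^3 - 4*z^2 - 4*z + 16) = z*(z - 2)*(z + 1)*(z^2 - 2*z - 8) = z*(z - 4)*(z - 2)*(z + 1)*(z + 2)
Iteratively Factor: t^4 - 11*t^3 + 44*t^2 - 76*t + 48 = (t - 2)*(t^3 - 9*t^2 + 26*t - 24) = (t - 4)*(t - 2)*(t^2 - 5*t + 6) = (t - 4)*(t - 2)^2*(t - 3)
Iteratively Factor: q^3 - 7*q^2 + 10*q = (q - 2)*(q^2 - 5*q) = q*(q - 2)*(q - 5)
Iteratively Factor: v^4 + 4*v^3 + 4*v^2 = (v)*(v^3 + 4*v^2 + 4*v) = v*(v + 2)*(v^2 + 2*v) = v*(v + 2)^2*(v)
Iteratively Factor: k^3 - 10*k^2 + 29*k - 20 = (k - 1)*(k^2 - 9*k + 20) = (k - 4)*(k - 1)*(k - 5)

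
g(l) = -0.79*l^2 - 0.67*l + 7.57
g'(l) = -1.58*l - 0.67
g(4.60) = -12.23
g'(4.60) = -7.94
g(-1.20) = 7.24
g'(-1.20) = 1.23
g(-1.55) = 6.71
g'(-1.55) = 1.78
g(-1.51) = 6.78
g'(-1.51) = 1.72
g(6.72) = -32.61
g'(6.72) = -11.29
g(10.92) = -93.95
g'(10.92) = -17.92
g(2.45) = 1.19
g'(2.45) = -4.54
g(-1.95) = 5.87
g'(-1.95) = 2.41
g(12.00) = -114.23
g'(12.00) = -19.63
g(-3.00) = 2.47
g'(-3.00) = 4.07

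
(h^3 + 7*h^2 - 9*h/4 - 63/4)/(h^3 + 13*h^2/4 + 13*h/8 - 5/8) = 2*(4*h^3 + 28*h^2 - 9*h - 63)/(8*h^3 + 26*h^2 + 13*h - 5)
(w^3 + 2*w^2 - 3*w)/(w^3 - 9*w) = (w - 1)/(w - 3)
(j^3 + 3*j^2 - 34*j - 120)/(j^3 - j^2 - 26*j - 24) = (j + 5)/(j + 1)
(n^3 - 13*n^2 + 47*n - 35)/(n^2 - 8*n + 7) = n - 5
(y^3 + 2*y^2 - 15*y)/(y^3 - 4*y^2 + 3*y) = (y + 5)/(y - 1)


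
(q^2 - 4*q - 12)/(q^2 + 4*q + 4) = (q - 6)/(q + 2)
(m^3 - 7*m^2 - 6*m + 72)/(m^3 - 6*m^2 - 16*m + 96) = (m + 3)/(m + 4)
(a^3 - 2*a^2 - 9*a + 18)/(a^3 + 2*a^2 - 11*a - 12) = (a^2 + a - 6)/(a^2 + 5*a + 4)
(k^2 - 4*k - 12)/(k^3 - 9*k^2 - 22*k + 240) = (k + 2)/(k^2 - 3*k - 40)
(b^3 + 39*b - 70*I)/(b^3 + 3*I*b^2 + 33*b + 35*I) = (b - 2*I)/(b + I)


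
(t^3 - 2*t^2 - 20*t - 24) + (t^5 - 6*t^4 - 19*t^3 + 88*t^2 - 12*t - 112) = t^5 - 6*t^4 - 18*t^3 + 86*t^2 - 32*t - 136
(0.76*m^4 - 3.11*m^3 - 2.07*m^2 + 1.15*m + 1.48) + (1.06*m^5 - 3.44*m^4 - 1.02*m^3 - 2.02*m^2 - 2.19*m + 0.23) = 1.06*m^5 - 2.68*m^4 - 4.13*m^3 - 4.09*m^2 - 1.04*m + 1.71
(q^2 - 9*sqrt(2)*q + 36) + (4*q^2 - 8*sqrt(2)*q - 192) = 5*q^2 - 17*sqrt(2)*q - 156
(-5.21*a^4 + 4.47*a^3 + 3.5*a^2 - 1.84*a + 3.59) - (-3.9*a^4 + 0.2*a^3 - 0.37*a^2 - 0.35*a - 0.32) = -1.31*a^4 + 4.27*a^3 + 3.87*a^2 - 1.49*a + 3.91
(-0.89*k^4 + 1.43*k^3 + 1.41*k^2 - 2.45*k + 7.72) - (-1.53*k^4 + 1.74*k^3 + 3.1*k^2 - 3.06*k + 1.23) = 0.64*k^4 - 0.31*k^3 - 1.69*k^2 + 0.61*k + 6.49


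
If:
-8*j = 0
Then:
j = 0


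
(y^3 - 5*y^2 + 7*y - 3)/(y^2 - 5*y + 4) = (y^2 - 4*y + 3)/(y - 4)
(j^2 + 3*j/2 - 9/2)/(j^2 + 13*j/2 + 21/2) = (2*j - 3)/(2*j + 7)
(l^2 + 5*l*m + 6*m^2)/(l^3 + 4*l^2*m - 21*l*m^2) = (l^2 + 5*l*m + 6*m^2)/(l*(l^2 + 4*l*m - 21*m^2))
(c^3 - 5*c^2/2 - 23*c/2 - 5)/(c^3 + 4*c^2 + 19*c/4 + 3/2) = 2*(c - 5)/(2*c + 3)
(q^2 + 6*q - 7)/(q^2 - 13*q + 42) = (q^2 + 6*q - 7)/(q^2 - 13*q + 42)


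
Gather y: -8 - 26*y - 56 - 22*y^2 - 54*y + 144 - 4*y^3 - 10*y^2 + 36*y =-4*y^3 - 32*y^2 - 44*y + 80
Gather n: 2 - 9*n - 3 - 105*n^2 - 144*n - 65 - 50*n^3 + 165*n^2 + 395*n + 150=-50*n^3 + 60*n^2 + 242*n + 84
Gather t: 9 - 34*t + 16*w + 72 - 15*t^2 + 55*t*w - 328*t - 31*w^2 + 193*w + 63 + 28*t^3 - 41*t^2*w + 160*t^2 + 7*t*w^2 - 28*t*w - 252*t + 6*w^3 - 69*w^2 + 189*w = 28*t^3 + t^2*(145 - 41*w) + t*(7*w^2 + 27*w - 614) + 6*w^3 - 100*w^2 + 398*w + 144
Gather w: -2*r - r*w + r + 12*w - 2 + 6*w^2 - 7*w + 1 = -r + 6*w^2 + w*(5 - r) - 1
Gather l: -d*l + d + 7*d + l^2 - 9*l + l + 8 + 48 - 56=8*d + l^2 + l*(-d - 8)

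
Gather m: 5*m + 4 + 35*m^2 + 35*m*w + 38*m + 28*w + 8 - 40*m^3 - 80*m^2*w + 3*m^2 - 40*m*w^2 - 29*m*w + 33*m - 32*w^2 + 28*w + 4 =-40*m^3 + m^2*(38 - 80*w) + m*(-40*w^2 + 6*w + 76) - 32*w^2 + 56*w + 16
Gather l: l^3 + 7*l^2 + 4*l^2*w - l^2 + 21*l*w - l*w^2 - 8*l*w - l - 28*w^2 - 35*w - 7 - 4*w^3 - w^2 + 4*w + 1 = l^3 + l^2*(4*w + 6) + l*(-w^2 + 13*w - 1) - 4*w^3 - 29*w^2 - 31*w - 6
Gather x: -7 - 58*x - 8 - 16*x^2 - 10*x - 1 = -16*x^2 - 68*x - 16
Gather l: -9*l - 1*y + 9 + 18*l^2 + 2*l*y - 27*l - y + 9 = 18*l^2 + l*(2*y - 36) - 2*y + 18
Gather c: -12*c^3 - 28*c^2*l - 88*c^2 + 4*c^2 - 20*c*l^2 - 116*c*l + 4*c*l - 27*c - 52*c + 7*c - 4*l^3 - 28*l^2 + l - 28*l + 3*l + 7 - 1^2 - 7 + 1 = -12*c^3 + c^2*(-28*l - 84) + c*(-20*l^2 - 112*l - 72) - 4*l^3 - 28*l^2 - 24*l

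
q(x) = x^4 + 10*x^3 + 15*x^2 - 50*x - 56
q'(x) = 4*x^3 + 30*x^2 + 30*x - 50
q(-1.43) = 21.11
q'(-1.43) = -43.25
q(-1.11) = 5.82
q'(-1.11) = -51.81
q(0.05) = -58.46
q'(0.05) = -48.42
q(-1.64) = 29.47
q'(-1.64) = -36.16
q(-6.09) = -78.32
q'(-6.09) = -23.52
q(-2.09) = 41.81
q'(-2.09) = -18.17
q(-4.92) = -51.91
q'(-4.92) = 52.21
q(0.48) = -75.38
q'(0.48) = -28.25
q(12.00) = 39520.00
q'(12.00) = 11542.00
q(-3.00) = 40.00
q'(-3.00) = 22.00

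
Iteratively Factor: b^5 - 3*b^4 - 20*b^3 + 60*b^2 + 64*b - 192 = (b + 4)*(b^4 - 7*b^3 + 8*b^2 + 28*b - 48) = (b - 3)*(b + 4)*(b^3 - 4*b^2 - 4*b + 16) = (b - 4)*(b - 3)*(b + 4)*(b^2 - 4) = (b - 4)*(b - 3)*(b + 2)*(b + 4)*(b - 2)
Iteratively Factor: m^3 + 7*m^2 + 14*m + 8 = (m + 4)*(m^2 + 3*m + 2) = (m + 1)*(m + 4)*(m + 2)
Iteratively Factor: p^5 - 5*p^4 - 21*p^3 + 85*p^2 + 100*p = (p + 1)*(p^4 - 6*p^3 - 15*p^2 + 100*p) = (p + 1)*(p + 4)*(p^3 - 10*p^2 + 25*p) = (p - 5)*(p + 1)*(p + 4)*(p^2 - 5*p) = (p - 5)^2*(p + 1)*(p + 4)*(p)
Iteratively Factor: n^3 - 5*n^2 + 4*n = (n)*(n^2 - 5*n + 4) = n*(n - 4)*(n - 1)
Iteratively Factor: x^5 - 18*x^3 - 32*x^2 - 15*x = (x)*(x^4 - 18*x^2 - 32*x - 15) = x*(x + 1)*(x^3 - x^2 - 17*x - 15) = x*(x + 1)^2*(x^2 - 2*x - 15) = x*(x - 5)*(x + 1)^2*(x + 3)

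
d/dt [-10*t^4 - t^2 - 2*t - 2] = -40*t^3 - 2*t - 2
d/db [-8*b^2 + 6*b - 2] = 6 - 16*b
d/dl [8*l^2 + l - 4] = 16*l + 1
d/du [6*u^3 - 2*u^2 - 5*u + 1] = 18*u^2 - 4*u - 5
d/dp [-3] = 0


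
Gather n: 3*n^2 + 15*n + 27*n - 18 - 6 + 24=3*n^2 + 42*n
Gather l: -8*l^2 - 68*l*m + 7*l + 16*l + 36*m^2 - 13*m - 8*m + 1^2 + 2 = -8*l^2 + l*(23 - 68*m) + 36*m^2 - 21*m + 3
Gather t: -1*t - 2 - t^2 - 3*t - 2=-t^2 - 4*t - 4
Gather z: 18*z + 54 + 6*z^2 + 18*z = 6*z^2 + 36*z + 54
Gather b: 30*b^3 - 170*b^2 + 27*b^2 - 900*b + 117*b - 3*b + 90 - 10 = 30*b^3 - 143*b^2 - 786*b + 80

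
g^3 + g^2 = g^2*(g + 1)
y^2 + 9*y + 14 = (y + 2)*(y + 7)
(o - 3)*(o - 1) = o^2 - 4*o + 3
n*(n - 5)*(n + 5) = n^3 - 25*n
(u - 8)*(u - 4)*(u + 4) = u^3 - 8*u^2 - 16*u + 128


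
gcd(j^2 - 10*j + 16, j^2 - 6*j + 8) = j - 2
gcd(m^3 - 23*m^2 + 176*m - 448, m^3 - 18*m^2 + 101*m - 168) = m^2 - 15*m + 56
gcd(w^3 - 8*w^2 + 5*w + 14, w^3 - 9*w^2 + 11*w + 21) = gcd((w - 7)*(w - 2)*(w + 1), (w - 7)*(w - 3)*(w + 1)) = w^2 - 6*w - 7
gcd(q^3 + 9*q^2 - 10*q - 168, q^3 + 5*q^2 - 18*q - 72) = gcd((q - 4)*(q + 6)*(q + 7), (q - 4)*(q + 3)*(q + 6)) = q^2 + 2*q - 24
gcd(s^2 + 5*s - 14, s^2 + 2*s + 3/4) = 1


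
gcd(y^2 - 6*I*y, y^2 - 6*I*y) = y^2 - 6*I*y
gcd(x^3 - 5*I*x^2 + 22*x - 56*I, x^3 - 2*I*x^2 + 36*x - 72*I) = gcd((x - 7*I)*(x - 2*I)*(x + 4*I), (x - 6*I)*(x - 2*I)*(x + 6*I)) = x - 2*I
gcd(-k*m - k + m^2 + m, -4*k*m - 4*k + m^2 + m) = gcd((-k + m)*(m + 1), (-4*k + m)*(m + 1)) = m + 1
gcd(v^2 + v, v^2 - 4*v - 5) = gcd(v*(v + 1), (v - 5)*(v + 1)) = v + 1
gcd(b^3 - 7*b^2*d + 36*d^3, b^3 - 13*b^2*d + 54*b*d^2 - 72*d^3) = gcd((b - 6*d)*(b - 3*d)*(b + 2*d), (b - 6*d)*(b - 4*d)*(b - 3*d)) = b^2 - 9*b*d + 18*d^2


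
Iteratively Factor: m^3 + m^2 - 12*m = (m)*(m^2 + m - 12) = m*(m + 4)*(m - 3)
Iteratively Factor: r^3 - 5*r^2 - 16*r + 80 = (r - 5)*(r^2 - 16) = (r - 5)*(r + 4)*(r - 4)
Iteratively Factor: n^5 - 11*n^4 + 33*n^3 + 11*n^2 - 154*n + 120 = (n - 4)*(n^4 - 7*n^3 + 5*n^2 + 31*n - 30) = (n - 5)*(n - 4)*(n^3 - 2*n^2 - 5*n + 6) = (n - 5)*(n - 4)*(n - 3)*(n^2 + n - 2) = (n - 5)*(n - 4)*(n - 3)*(n + 2)*(n - 1)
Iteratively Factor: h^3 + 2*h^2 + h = (h)*(h^2 + 2*h + 1) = h*(h + 1)*(h + 1)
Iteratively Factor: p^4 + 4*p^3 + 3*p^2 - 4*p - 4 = (p + 1)*(p^3 + 3*p^2 - 4) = (p + 1)*(p + 2)*(p^2 + p - 2) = (p - 1)*(p + 1)*(p + 2)*(p + 2)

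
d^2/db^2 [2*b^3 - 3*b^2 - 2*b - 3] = 12*b - 6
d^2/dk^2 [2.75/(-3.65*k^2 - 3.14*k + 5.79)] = (73.27375*k^2 + 63.0355*k - 2.75*(7.3*k + 3.14)*(14.6*k + 6.28) - 116.23425)/(3.65*k^2 + 3.14*k - 5.79)^3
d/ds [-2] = 0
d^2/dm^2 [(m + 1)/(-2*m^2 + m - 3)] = 2*(-(m + 1)*(4*m - 1)^2 + (6*m + 1)*(2*m^2 - m + 3))/(2*m^2 - m + 3)^3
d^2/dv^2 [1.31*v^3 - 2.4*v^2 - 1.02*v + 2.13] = 7.86*v - 4.8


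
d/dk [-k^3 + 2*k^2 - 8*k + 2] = -3*k^2 + 4*k - 8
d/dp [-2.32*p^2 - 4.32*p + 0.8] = -4.64*p - 4.32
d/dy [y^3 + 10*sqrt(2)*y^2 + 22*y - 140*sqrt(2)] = 3*y^2 + 20*sqrt(2)*y + 22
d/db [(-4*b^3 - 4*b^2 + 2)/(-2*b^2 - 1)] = 4*b*(2*b^3 + 3*b + 4)/(4*b^4 + 4*b^2 + 1)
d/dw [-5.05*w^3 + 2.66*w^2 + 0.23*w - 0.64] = -15.15*w^2 + 5.32*w + 0.23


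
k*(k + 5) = k^2 + 5*k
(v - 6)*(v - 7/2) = v^2 - 19*v/2 + 21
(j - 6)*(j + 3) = j^2 - 3*j - 18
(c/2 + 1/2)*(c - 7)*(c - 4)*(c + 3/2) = c^4/2 - 17*c^3/4 + c^2 + 107*c/4 + 21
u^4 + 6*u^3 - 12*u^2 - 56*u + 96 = (u - 2)^2*(u + 4)*(u + 6)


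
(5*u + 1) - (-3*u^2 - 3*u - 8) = 3*u^2 + 8*u + 9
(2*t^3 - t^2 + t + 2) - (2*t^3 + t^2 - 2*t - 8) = -2*t^2 + 3*t + 10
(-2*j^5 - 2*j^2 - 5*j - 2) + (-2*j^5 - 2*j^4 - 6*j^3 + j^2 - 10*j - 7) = -4*j^5 - 2*j^4 - 6*j^3 - j^2 - 15*j - 9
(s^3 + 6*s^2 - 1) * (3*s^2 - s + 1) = 3*s^5 + 17*s^4 - 5*s^3 + 3*s^2 + s - 1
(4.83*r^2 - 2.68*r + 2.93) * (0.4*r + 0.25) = 1.932*r^3 + 0.1355*r^2 + 0.502*r + 0.7325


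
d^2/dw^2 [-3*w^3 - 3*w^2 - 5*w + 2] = -18*w - 6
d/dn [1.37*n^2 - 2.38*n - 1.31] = 2.74*n - 2.38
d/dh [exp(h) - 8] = exp(h)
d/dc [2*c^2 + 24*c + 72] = 4*c + 24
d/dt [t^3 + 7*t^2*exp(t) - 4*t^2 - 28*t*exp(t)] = 7*t^2*exp(t) + 3*t^2 - 14*t*exp(t) - 8*t - 28*exp(t)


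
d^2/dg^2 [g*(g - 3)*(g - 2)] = 6*g - 10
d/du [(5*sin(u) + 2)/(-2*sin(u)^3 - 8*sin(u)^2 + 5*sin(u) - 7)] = (20*sin(u)^3 + 52*sin(u)^2 + 32*sin(u) - 45)*cos(u)/(2*sin(u)^3 + 8*sin(u)^2 - 5*sin(u) + 7)^2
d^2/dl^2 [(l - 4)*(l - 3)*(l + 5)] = 6*l - 4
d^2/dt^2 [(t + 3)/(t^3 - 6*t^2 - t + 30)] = 2*((t + 3)*(-3*t^2 + 12*t + 1)^2 + (-3*t^2 + 12*t - 3*(t - 2)*(t + 3) + 1)*(t^3 - 6*t^2 - t + 30))/(t^3 - 6*t^2 - t + 30)^3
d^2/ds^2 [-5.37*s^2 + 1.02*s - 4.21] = -10.7400000000000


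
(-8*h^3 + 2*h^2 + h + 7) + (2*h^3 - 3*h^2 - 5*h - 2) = -6*h^3 - h^2 - 4*h + 5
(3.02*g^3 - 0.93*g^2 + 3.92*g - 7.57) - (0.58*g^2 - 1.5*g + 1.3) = 3.02*g^3 - 1.51*g^2 + 5.42*g - 8.87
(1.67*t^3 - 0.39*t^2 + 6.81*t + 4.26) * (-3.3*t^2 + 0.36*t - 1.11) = -5.511*t^5 + 1.8882*t^4 - 24.4671*t^3 - 11.1735*t^2 - 6.0255*t - 4.7286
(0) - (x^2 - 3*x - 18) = -x^2 + 3*x + 18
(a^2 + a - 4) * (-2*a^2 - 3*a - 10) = -2*a^4 - 5*a^3 - 5*a^2 + 2*a + 40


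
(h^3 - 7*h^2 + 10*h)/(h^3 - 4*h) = (h - 5)/(h + 2)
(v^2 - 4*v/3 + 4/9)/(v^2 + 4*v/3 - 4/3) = (v - 2/3)/(v + 2)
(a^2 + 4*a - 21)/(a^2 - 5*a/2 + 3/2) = 2*(a^2 + 4*a - 21)/(2*a^2 - 5*a + 3)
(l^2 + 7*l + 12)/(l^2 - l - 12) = (l + 4)/(l - 4)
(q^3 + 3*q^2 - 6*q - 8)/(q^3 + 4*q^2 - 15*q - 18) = (q^2 + 2*q - 8)/(q^2 + 3*q - 18)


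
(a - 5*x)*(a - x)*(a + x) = a^3 - 5*a^2*x - a*x^2 + 5*x^3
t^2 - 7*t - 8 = (t - 8)*(t + 1)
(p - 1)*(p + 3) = p^2 + 2*p - 3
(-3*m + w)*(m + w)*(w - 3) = -3*m^2*w + 9*m^2 - 2*m*w^2 + 6*m*w + w^3 - 3*w^2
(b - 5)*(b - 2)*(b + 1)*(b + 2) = b^4 - 4*b^3 - 9*b^2 + 16*b + 20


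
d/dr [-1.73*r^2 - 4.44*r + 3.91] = -3.46*r - 4.44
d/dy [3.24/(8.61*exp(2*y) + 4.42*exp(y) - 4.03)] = (-55.7928*exp(y) - 14.3208)*exp(y)/(8.61*exp(2*y) + 4.42*exp(y) - 4.03)^2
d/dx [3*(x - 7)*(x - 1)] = 6*x - 24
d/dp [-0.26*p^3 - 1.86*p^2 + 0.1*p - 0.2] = -0.78*p^2 - 3.72*p + 0.1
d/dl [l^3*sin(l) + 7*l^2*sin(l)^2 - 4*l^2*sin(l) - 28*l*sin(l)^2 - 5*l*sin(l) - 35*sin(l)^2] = l^3*cos(l) + 3*l^2*sin(l) + 7*l^2*sin(2*l) - 4*l^2*cos(l) + 14*l*sin(l)^2 - 8*l*sin(l) - 28*l*sin(2*l) - 5*l*cos(l) - 28*sin(l)^2 - 5*sin(l) - 35*sin(2*l)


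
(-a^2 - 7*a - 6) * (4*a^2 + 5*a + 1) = -4*a^4 - 33*a^3 - 60*a^2 - 37*a - 6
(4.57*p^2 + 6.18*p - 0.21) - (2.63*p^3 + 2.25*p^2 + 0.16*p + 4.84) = -2.63*p^3 + 2.32*p^2 + 6.02*p - 5.05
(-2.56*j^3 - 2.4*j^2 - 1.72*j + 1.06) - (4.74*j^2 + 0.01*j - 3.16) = -2.56*j^3 - 7.14*j^2 - 1.73*j + 4.22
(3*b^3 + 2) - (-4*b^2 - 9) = 3*b^3 + 4*b^2 + 11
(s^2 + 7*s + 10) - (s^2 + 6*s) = s + 10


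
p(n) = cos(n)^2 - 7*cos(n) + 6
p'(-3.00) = -1.27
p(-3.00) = 13.91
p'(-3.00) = -1.27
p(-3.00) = 13.91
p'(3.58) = -3.74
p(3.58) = 13.16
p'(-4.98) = 6.24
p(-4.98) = 4.22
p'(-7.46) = -5.75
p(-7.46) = 3.46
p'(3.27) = -1.15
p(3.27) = 13.93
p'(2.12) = 6.86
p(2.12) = 9.93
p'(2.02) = 7.09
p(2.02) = 9.23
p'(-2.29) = -6.26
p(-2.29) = 11.05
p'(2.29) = 6.26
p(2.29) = 11.05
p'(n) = -2*sin(n)*cos(n) + 7*sin(n)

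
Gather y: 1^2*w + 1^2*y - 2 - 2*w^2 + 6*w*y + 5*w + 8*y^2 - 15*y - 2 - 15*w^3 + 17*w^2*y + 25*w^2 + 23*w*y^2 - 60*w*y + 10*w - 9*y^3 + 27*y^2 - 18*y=-15*w^3 + 23*w^2 + 16*w - 9*y^3 + y^2*(23*w + 35) + y*(17*w^2 - 54*w - 32) - 4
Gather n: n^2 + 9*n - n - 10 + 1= n^2 + 8*n - 9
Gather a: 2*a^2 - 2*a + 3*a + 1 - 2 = 2*a^2 + a - 1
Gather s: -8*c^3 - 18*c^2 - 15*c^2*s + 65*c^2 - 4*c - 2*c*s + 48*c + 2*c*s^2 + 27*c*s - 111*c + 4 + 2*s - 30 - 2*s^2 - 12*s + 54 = -8*c^3 + 47*c^2 - 67*c + s^2*(2*c - 2) + s*(-15*c^2 + 25*c - 10) + 28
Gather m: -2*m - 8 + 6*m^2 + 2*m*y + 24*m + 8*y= 6*m^2 + m*(2*y + 22) + 8*y - 8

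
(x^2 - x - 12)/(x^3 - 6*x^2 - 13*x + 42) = (x - 4)/(x^2 - 9*x + 14)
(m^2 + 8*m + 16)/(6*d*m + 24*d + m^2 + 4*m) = (m + 4)/(6*d + m)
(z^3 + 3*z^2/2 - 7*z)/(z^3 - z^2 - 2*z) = (z + 7/2)/(z + 1)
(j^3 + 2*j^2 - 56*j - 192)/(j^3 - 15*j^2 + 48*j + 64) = (j^2 + 10*j + 24)/(j^2 - 7*j - 8)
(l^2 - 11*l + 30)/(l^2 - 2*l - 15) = (l - 6)/(l + 3)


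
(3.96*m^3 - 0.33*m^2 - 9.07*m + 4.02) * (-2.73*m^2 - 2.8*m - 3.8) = -10.8108*m^5 - 10.1871*m^4 + 10.6371*m^3 + 15.6754*m^2 + 23.21*m - 15.276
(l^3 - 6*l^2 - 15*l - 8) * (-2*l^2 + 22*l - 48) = -2*l^5 + 34*l^4 - 150*l^3 - 26*l^2 + 544*l + 384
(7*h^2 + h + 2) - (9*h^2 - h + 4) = -2*h^2 + 2*h - 2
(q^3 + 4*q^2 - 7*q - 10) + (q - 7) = q^3 + 4*q^2 - 6*q - 17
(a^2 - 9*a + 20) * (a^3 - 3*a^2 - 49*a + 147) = a^5 - 12*a^4 - 2*a^3 + 528*a^2 - 2303*a + 2940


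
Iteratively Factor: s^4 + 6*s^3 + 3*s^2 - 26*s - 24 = (s + 3)*(s^3 + 3*s^2 - 6*s - 8) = (s + 1)*(s + 3)*(s^2 + 2*s - 8) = (s + 1)*(s + 3)*(s + 4)*(s - 2)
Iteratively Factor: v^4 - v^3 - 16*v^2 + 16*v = (v)*(v^3 - v^2 - 16*v + 16) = v*(v + 4)*(v^2 - 5*v + 4) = v*(v - 4)*(v + 4)*(v - 1)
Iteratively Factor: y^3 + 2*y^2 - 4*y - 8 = (y + 2)*(y^2 - 4) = (y - 2)*(y + 2)*(y + 2)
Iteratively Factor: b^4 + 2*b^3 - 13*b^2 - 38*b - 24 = (b + 1)*(b^3 + b^2 - 14*b - 24) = (b - 4)*(b + 1)*(b^2 + 5*b + 6) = (b - 4)*(b + 1)*(b + 3)*(b + 2)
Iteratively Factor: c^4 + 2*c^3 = (c + 2)*(c^3) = c*(c + 2)*(c^2) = c^2*(c + 2)*(c)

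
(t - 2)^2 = t^2 - 4*t + 4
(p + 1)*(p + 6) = p^2 + 7*p + 6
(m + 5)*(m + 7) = m^2 + 12*m + 35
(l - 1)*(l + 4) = l^2 + 3*l - 4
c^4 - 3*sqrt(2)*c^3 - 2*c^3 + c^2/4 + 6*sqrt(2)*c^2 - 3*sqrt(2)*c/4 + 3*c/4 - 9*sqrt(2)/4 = (c - 3/2)*(c - 1)*(c + 1/2)*(c - 3*sqrt(2))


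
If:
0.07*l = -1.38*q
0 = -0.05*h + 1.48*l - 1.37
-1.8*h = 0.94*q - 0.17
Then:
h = 0.12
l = 0.93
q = -0.05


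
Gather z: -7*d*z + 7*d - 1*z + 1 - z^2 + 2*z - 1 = 7*d - z^2 + z*(1 - 7*d)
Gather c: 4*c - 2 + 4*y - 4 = 4*c + 4*y - 6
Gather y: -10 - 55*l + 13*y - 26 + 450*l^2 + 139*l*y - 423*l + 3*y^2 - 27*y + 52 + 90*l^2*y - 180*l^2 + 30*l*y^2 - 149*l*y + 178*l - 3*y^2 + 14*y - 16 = 270*l^2 + 30*l*y^2 - 300*l + y*(90*l^2 - 10*l)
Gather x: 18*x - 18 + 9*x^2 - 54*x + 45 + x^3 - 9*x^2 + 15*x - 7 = x^3 - 21*x + 20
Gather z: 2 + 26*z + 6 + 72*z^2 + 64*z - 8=72*z^2 + 90*z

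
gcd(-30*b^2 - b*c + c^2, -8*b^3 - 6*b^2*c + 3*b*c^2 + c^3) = 1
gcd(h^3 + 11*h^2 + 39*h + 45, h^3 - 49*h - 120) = h^2 + 8*h + 15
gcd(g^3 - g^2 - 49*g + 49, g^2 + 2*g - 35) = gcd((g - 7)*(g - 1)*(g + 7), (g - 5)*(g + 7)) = g + 7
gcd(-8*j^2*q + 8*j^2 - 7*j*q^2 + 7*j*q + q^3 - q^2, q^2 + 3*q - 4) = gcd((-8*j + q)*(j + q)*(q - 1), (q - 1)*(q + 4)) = q - 1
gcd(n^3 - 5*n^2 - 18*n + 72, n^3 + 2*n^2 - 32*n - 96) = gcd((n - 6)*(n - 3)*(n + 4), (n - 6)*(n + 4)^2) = n^2 - 2*n - 24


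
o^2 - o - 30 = (o - 6)*(o + 5)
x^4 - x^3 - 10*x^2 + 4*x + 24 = (x - 3)*(x - 2)*(x + 2)^2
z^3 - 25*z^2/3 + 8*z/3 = z*(z - 8)*(z - 1/3)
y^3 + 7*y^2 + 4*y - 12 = (y - 1)*(y + 2)*(y + 6)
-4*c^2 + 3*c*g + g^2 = (-c + g)*(4*c + g)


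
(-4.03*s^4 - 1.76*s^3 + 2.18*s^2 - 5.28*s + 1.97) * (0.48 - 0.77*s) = 3.1031*s^5 - 0.5792*s^4 - 2.5234*s^3 + 5.112*s^2 - 4.0513*s + 0.9456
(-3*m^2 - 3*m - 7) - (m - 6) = -3*m^2 - 4*m - 1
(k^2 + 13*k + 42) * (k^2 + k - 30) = k^4 + 14*k^3 + 25*k^2 - 348*k - 1260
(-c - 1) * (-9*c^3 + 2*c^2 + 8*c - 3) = 9*c^4 + 7*c^3 - 10*c^2 - 5*c + 3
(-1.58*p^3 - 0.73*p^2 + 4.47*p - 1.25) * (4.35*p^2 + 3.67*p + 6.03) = -6.873*p^5 - 8.9741*p^4 + 7.238*p^3 + 6.5655*p^2 + 22.3666*p - 7.5375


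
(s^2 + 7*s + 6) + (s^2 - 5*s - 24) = 2*s^2 + 2*s - 18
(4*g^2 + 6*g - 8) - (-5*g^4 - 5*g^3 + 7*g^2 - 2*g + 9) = 5*g^4 + 5*g^3 - 3*g^2 + 8*g - 17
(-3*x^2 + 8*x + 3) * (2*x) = -6*x^3 + 16*x^2 + 6*x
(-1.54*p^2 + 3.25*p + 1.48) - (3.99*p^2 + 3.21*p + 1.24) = -5.53*p^2 + 0.04*p + 0.24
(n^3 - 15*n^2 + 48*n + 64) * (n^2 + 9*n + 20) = n^5 - 6*n^4 - 67*n^3 + 196*n^2 + 1536*n + 1280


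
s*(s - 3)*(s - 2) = s^3 - 5*s^2 + 6*s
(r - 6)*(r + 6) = r^2 - 36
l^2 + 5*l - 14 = (l - 2)*(l + 7)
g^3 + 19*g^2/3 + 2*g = g*(g + 1/3)*(g + 6)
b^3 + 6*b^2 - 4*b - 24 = (b - 2)*(b + 2)*(b + 6)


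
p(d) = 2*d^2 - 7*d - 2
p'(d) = 4*d - 7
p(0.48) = -4.90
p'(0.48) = -5.08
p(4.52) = 7.22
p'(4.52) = 11.08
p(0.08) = -2.55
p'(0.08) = -6.68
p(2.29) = -7.54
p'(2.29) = 2.16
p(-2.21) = 23.24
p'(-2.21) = -15.84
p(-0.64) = 3.30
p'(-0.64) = -9.56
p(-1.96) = 19.40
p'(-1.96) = -14.84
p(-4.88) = 79.79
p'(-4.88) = -26.52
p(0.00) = -2.00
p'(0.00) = -7.00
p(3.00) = -5.00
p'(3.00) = 5.00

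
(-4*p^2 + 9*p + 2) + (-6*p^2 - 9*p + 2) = 4 - 10*p^2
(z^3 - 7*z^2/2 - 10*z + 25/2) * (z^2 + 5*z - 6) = z^5 + 3*z^4/2 - 67*z^3/2 - 33*z^2/2 + 245*z/2 - 75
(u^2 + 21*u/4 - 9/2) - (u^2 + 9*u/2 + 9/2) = 3*u/4 - 9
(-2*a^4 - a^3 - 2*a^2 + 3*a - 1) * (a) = -2*a^5 - a^4 - 2*a^3 + 3*a^2 - a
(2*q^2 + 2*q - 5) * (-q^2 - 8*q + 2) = -2*q^4 - 18*q^3 - 7*q^2 + 44*q - 10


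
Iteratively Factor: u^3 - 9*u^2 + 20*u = (u)*(u^2 - 9*u + 20) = u*(u - 4)*(u - 5)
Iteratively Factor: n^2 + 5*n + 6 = (n + 3)*(n + 2)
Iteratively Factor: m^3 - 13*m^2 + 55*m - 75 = (m - 3)*(m^2 - 10*m + 25) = (m - 5)*(m - 3)*(m - 5)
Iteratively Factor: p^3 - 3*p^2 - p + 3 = (p + 1)*(p^2 - 4*p + 3) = (p - 3)*(p + 1)*(p - 1)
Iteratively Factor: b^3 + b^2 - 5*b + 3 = (b - 1)*(b^2 + 2*b - 3) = (b - 1)^2*(b + 3)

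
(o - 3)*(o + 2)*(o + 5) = o^3 + 4*o^2 - 11*o - 30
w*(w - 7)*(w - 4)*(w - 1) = w^4 - 12*w^3 + 39*w^2 - 28*w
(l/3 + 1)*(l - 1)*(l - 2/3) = l^3/3 + 4*l^2/9 - 13*l/9 + 2/3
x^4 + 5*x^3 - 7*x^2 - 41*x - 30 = (x - 3)*(x + 1)*(x + 2)*(x + 5)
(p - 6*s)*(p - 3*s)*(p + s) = p^3 - 8*p^2*s + 9*p*s^2 + 18*s^3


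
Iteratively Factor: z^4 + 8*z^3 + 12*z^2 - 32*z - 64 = (z + 2)*(z^3 + 6*z^2 - 32) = (z - 2)*(z + 2)*(z^2 + 8*z + 16) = (z - 2)*(z + 2)*(z + 4)*(z + 4)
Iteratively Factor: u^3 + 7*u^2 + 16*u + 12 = (u + 2)*(u^2 + 5*u + 6) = (u + 2)*(u + 3)*(u + 2)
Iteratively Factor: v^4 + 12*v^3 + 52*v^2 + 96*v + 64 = (v + 2)*(v^3 + 10*v^2 + 32*v + 32) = (v + 2)*(v + 4)*(v^2 + 6*v + 8) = (v + 2)*(v + 4)^2*(v + 2)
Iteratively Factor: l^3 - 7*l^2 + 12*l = (l - 4)*(l^2 - 3*l) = l*(l - 4)*(l - 3)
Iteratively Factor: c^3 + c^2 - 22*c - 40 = (c + 2)*(c^2 - c - 20) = (c + 2)*(c + 4)*(c - 5)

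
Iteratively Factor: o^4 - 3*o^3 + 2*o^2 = (o)*(o^3 - 3*o^2 + 2*o) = o*(o - 1)*(o^2 - 2*o) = o^2*(o - 1)*(o - 2)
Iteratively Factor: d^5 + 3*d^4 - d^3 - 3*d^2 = (d)*(d^4 + 3*d^3 - d^2 - 3*d) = d*(d + 1)*(d^3 + 2*d^2 - 3*d) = d*(d - 1)*(d + 1)*(d^2 + 3*d) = d*(d - 1)*(d + 1)*(d + 3)*(d)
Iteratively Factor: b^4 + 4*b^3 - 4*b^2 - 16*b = (b - 2)*(b^3 + 6*b^2 + 8*b) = (b - 2)*(b + 4)*(b^2 + 2*b) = (b - 2)*(b + 2)*(b + 4)*(b)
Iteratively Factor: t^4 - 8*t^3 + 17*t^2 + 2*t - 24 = (t - 2)*(t^3 - 6*t^2 + 5*t + 12) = (t - 2)*(t + 1)*(t^2 - 7*t + 12) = (t - 4)*(t - 2)*(t + 1)*(t - 3)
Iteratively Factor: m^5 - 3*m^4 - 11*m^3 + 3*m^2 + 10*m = (m)*(m^4 - 3*m^3 - 11*m^2 + 3*m + 10) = m*(m + 2)*(m^3 - 5*m^2 - m + 5) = m*(m - 5)*(m + 2)*(m^2 - 1) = m*(m - 5)*(m + 1)*(m + 2)*(m - 1)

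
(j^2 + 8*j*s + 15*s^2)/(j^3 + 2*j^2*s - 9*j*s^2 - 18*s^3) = (-j - 5*s)/(-j^2 + j*s + 6*s^2)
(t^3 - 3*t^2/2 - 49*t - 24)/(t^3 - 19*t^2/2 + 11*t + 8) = (t + 6)/(t - 2)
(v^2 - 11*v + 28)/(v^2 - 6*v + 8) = (v - 7)/(v - 2)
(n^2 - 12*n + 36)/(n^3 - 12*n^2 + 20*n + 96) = (n - 6)/(n^2 - 6*n - 16)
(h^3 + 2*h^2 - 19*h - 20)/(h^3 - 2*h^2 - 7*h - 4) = (h + 5)/(h + 1)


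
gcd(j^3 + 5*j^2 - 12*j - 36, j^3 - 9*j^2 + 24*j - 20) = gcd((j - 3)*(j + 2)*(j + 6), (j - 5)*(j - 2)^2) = 1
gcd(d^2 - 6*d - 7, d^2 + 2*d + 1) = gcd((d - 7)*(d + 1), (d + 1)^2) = d + 1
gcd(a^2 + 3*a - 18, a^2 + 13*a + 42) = a + 6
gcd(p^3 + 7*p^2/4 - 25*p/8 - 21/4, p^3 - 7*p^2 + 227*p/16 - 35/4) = p - 7/4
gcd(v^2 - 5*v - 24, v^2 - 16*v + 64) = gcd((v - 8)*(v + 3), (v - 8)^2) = v - 8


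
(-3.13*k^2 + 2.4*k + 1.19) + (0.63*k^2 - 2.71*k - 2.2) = -2.5*k^2 - 0.31*k - 1.01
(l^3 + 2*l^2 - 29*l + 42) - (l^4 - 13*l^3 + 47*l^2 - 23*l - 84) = -l^4 + 14*l^3 - 45*l^2 - 6*l + 126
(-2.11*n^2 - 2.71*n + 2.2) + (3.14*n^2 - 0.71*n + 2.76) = 1.03*n^2 - 3.42*n + 4.96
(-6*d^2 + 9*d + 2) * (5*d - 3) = -30*d^3 + 63*d^2 - 17*d - 6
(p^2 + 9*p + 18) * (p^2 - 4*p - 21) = p^4 + 5*p^3 - 39*p^2 - 261*p - 378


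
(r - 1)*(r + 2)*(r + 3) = r^3 + 4*r^2 + r - 6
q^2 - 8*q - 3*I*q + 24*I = (q - 8)*(q - 3*I)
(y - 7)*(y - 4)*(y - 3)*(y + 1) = y^4 - 13*y^3 + 47*y^2 - 23*y - 84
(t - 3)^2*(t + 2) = t^3 - 4*t^2 - 3*t + 18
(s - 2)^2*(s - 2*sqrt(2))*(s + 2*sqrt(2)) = s^4 - 4*s^3 - 4*s^2 + 32*s - 32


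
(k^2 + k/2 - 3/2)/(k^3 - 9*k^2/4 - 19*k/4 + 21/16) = 8*(k - 1)/(8*k^2 - 30*k + 7)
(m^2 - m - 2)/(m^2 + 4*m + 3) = (m - 2)/(m + 3)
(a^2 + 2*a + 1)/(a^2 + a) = (a + 1)/a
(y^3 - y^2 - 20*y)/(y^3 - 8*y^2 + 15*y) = (y + 4)/(y - 3)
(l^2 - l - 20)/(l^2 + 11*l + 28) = (l - 5)/(l + 7)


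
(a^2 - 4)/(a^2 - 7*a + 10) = (a + 2)/(a - 5)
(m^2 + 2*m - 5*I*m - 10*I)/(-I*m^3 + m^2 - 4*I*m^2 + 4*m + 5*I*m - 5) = (I*m^2 + m*(5 + 2*I) + 10)/(m^3 + m^2*(4 + I) + m*(-5 + 4*I) - 5*I)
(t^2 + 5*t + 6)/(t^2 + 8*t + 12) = (t + 3)/(t + 6)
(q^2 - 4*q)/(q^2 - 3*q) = (q - 4)/(q - 3)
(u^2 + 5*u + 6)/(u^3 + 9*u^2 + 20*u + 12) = (u + 3)/(u^2 + 7*u + 6)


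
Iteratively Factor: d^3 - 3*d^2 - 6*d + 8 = (d - 1)*(d^2 - 2*d - 8) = (d - 1)*(d + 2)*(d - 4)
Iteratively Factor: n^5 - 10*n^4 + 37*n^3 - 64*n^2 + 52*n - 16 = (n - 4)*(n^4 - 6*n^3 + 13*n^2 - 12*n + 4) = (n - 4)*(n - 2)*(n^3 - 4*n^2 + 5*n - 2) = (n - 4)*(n - 2)*(n - 1)*(n^2 - 3*n + 2) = (n - 4)*(n - 2)^2*(n - 1)*(n - 1)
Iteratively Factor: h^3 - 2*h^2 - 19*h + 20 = (h + 4)*(h^2 - 6*h + 5) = (h - 5)*(h + 4)*(h - 1)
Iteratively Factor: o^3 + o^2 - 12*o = (o + 4)*(o^2 - 3*o) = (o - 3)*(o + 4)*(o)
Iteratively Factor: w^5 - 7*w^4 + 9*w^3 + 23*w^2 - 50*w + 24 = (w - 1)*(w^4 - 6*w^3 + 3*w^2 + 26*w - 24) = (w - 4)*(w - 1)*(w^3 - 2*w^2 - 5*w + 6) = (w - 4)*(w - 3)*(w - 1)*(w^2 + w - 2) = (w - 4)*(w - 3)*(w - 1)*(w + 2)*(w - 1)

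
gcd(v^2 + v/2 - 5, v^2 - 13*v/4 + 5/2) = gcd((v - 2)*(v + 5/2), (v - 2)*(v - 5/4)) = v - 2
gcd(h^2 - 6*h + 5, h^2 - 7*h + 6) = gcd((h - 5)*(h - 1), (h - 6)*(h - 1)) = h - 1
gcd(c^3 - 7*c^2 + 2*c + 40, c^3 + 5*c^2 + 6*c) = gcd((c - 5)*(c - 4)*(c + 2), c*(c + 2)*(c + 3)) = c + 2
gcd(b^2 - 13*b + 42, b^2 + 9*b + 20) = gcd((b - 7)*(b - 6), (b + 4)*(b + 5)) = 1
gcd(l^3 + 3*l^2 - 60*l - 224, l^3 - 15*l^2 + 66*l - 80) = l - 8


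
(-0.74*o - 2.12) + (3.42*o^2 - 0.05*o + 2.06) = 3.42*o^2 - 0.79*o - 0.0600000000000001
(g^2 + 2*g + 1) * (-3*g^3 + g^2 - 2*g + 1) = -3*g^5 - 5*g^4 - 3*g^3 - 2*g^2 + 1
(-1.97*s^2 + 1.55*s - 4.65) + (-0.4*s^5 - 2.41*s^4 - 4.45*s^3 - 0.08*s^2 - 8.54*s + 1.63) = -0.4*s^5 - 2.41*s^4 - 4.45*s^3 - 2.05*s^2 - 6.99*s - 3.02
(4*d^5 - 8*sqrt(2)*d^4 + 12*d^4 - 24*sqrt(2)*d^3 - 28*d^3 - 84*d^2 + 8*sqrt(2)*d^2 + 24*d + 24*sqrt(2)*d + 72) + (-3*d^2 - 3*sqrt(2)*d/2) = 4*d^5 - 8*sqrt(2)*d^4 + 12*d^4 - 24*sqrt(2)*d^3 - 28*d^3 - 87*d^2 + 8*sqrt(2)*d^2 + 24*d + 45*sqrt(2)*d/2 + 72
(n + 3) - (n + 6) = -3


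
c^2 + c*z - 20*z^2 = (c - 4*z)*(c + 5*z)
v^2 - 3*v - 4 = (v - 4)*(v + 1)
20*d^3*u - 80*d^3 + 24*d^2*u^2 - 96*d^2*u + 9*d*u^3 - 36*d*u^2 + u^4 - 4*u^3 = (2*d + u)^2*(5*d + u)*(u - 4)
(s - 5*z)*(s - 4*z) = s^2 - 9*s*z + 20*z^2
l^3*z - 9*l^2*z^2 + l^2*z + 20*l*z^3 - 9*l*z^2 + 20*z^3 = (l - 5*z)*(l - 4*z)*(l*z + z)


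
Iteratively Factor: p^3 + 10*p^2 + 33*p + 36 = (p + 3)*(p^2 + 7*p + 12) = (p + 3)*(p + 4)*(p + 3)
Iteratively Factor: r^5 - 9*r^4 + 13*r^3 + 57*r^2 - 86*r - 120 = (r - 4)*(r^4 - 5*r^3 - 7*r^2 + 29*r + 30) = (r - 4)*(r + 2)*(r^3 - 7*r^2 + 7*r + 15) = (r - 4)*(r - 3)*(r + 2)*(r^2 - 4*r - 5) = (r - 4)*(r - 3)*(r + 1)*(r + 2)*(r - 5)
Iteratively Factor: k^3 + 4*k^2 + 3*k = (k)*(k^2 + 4*k + 3) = k*(k + 3)*(k + 1)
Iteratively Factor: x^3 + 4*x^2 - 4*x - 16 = (x - 2)*(x^2 + 6*x + 8) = (x - 2)*(x + 4)*(x + 2)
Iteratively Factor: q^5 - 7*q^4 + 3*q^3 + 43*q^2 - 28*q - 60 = (q - 5)*(q^4 - 2*q^3 - 7*q^2 + 8*q + 12) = (q - 5)*(q + 1)*(q^3 - 3*q^2 - 4*q + 12) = (q - 5)*(q - 3)*(q + 1)*(q^2 - 4) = (q - 5)*(q - 3)*(q - 2)*(q + 1)*(q + 2)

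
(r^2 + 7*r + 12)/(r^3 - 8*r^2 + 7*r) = (r^2 + 7*r + 12)/(r*(r^2 - 8*r + 7))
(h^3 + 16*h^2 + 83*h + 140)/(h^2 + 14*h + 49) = (h^2 + 9*h + 20)/(h + 7)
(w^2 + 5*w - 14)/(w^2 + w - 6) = (w + 7)/(w + 3)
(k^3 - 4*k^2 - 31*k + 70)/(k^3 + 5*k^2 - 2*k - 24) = (k^2 - 2*k - 35)/(k^2 + 7*k + 12)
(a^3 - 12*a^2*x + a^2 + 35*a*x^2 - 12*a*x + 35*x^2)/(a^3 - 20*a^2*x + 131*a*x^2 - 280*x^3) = (-a - 1)/(-a + 8*x)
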